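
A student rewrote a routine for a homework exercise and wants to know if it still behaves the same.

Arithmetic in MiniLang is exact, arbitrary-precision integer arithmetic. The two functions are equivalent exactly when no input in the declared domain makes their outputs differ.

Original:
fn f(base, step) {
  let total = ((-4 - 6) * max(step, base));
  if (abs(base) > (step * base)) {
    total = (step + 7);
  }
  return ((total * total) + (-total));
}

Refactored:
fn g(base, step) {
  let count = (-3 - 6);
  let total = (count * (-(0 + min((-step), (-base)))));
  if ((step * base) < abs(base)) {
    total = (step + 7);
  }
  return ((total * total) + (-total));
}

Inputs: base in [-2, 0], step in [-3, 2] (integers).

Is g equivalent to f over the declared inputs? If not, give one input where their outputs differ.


There is a counterexample at base=-2, step=-3: 380 on one side, 306 on the other.
f: total := 20 | (abs(base) > (step * base)): false | result 380
g: count := -9 | total := 18 | ((step * base) < abs(base)): false | result 306
verdict: not equivalent; witness: base=-2, step=-3


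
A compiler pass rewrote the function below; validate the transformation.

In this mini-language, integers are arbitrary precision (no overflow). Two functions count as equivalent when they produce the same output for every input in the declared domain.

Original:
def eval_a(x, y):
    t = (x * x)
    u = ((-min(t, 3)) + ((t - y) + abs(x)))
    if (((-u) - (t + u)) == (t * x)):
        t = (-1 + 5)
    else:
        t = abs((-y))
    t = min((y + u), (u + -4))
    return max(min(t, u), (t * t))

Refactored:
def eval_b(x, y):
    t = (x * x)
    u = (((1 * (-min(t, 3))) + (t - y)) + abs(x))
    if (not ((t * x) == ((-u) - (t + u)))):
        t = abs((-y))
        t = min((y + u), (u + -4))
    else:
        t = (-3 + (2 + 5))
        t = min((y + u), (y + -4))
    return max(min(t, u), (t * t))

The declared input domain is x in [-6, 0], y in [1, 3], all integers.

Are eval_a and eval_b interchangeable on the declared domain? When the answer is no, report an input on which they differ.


Evaluate both at x=-2, y=1.
eval_a: t = 4; u = 2; (((-u) - (t + u)) == (t * x)) -> true; t = 4; t = -2; return 4
eval_b: t = 4; u = 2; (not ((t * x) == ((-u) - (t + u)))) -> false; t = 4; t = -3; return 9
4 and 9 differ, so these are not the same function on this domain.
verdict: not equivalent; witness: x=-2, y=1


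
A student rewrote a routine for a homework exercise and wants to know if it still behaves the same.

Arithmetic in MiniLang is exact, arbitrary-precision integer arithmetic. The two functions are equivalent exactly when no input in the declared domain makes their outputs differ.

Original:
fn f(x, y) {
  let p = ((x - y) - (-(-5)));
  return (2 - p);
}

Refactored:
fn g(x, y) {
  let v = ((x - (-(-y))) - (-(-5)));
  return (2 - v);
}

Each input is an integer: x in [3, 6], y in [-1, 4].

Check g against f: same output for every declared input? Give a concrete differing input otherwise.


Side by side, the visible changes include: local variable names differ.
As a probe, take x=5, y=-1: f runs p=1, then returns 1; g runs v=1, then returns 1; both end at 1.
Sweeping the whole domain (24 inputs) finds no disagreement.
verdict: equivalent


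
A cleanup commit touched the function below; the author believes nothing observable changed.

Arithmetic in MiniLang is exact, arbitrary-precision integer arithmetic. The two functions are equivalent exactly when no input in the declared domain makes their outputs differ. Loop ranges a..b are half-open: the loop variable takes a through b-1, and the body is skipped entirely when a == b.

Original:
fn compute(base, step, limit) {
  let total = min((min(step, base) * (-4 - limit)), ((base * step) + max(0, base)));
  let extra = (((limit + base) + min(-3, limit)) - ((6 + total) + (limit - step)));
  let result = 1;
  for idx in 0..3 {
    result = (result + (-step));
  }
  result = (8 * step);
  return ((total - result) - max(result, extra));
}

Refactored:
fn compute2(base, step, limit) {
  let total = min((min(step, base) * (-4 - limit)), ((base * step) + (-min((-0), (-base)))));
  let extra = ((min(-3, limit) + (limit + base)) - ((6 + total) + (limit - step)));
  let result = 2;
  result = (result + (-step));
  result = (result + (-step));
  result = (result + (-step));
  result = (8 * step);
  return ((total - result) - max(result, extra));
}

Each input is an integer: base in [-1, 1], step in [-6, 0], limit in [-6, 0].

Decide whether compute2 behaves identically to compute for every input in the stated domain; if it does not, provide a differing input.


Although `1` became `2`, no input in the stated domain can expose it; all 147 inputs agree.
verdict: equivalent


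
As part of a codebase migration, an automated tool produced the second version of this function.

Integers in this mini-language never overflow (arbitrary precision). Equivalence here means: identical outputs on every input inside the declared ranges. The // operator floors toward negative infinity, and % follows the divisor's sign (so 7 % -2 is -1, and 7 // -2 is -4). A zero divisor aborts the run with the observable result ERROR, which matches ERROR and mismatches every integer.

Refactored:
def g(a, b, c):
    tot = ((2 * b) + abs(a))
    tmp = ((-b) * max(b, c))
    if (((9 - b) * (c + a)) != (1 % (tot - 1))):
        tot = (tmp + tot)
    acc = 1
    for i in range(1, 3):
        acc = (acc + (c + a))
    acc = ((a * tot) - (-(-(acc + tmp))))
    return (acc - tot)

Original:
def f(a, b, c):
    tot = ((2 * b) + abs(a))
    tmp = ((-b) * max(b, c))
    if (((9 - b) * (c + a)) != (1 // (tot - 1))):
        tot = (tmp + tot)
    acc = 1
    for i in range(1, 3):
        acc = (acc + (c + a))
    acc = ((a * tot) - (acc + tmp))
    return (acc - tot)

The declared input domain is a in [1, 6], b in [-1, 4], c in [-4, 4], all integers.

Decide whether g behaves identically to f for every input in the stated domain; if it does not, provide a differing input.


Evaluate both at a=2, b=-1, c=-2.
f: tot becomes 0; next tmp becomes -1; next (((9 - b) * (c + a)) != (1 // (tot - 1))) evaluates to true; next tot becomes -1; next acc becomes 1; next at i=1:; next acc becomes 1; next at i=2:; next acc becomes 1; next acc becomes -2; next final value -1
g: tot becomes 0; next tmp becomes -1; next (((9 - b) * (c + a)) != (1 % (tot - 1))) evaluates to false; next acc becomes 1; next at i=1:; next acc becomes 1; next at i=2:; next acc becomes 1; next acc becomes 0; next final value 0
-1 vs 0 — the two versions disagree here.
verdict: not equivalent; witness: a=2, b=-1, c=-2


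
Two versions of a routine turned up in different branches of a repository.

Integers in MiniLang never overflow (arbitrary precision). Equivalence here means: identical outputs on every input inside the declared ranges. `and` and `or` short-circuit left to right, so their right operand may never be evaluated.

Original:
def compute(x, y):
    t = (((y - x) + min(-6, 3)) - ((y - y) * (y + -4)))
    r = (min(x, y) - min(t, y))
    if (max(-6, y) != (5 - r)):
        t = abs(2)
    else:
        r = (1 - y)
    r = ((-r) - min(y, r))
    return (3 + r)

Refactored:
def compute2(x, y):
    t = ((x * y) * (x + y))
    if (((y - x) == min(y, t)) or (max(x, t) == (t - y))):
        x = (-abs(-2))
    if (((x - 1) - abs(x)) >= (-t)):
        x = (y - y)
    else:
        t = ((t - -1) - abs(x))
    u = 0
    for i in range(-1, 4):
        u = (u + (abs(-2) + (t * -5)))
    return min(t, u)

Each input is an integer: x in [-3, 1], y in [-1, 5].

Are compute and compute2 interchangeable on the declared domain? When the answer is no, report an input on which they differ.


Not equivalent: x=-3, y=-1 separates them (3 vs -14).
compute: t = -4; r = 1; (max(-6, y) != (5 - r)) -> true; t = 2; r = 0; return 3
compute2: t = -12; (((y - x) == min(y, t)) or (max(x, t) == (t - y))) -> false; (((x - 1) - abs(x)) >= (-t)) -> false; t = -14; u = 0; [i=-1]; u = 72; [i=0]; u = 144; [i=1]; u = 216; [i=2]; u = 288; [i=3]; u = 360; return -14
verdict: not equivalent; witness: x=-3, y=-1


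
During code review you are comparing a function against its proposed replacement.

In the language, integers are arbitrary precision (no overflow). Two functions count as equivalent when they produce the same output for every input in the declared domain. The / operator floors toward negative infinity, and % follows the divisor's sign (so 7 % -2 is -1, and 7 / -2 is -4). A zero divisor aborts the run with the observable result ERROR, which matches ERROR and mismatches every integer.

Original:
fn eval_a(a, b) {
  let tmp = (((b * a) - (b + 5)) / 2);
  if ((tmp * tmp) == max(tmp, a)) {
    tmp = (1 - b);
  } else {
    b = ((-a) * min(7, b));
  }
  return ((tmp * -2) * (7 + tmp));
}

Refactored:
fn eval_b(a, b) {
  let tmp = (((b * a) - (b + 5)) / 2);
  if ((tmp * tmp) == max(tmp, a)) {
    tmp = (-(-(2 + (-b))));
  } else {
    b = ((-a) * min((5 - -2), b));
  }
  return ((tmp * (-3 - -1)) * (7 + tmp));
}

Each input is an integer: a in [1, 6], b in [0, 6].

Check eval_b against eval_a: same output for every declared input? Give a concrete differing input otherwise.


Try a=4, b=3.
eval_a: tmp becomes 2; next ((tmp * tmp) == max(tmp, a)) evaluates to true; next tmp becomes -2; next final value 20
eval_b: tmp becomes 2; next ((tmp * tmp) == max(tmp, a)) evaluates to true; next tmp becomes -1; next final value 12
20 vs 12 — the two versions disagree here.
verdict: not equivalent; witness: a=4, b=3


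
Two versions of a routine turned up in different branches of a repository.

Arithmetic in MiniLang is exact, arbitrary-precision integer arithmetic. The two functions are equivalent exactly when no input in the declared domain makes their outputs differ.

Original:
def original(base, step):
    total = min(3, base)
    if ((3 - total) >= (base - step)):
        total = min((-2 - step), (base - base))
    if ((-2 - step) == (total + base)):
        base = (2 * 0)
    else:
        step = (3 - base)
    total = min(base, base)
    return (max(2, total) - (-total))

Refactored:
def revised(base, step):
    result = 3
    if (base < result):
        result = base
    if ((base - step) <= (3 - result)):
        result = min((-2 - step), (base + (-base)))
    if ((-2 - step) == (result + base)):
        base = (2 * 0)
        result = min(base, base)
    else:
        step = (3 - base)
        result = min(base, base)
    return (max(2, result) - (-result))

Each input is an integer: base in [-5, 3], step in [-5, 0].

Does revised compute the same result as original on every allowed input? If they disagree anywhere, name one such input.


Behavior is preserved: although comparison usage differs; and local variable names differ; and arithmetic usage differs; and branching structure differs; and statement counts differ, the outputs never diverge.
Spot check at base=-5, step=-1 — original: total := -5 | ((3 - total) >= (base - step)): true | total := -1 | ((-2 - step) == (total + base)): false | step := 8 | total := -5 | result -3. revised: result := 3 | (base < result): true | result := -5 | ((base - step) <= (3 - result)): true | result := -1 | ((-2 - step) == (result + base)): false | step := 8 | result := -5 | result -3. Both give -3.
An exhaustive pass over the 54 declared inputs shows identical outputs.
verdict: equivalent


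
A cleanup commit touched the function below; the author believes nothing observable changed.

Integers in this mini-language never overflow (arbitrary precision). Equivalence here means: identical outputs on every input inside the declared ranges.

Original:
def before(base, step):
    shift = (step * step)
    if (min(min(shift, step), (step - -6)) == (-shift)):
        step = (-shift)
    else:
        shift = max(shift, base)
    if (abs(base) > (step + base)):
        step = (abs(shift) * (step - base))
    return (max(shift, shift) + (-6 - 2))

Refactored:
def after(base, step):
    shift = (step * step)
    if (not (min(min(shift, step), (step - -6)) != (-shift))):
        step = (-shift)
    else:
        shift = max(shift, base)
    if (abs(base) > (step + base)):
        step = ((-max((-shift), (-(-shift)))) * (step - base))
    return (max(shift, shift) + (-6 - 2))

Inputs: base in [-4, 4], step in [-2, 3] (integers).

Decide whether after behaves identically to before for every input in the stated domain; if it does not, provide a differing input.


Equivalent. One difference looks behavioral, but it never changes the outcome for any declared input.
Every one of the 54 inputs gives matching results.
Tracing base=-2, step=0: before: shift becomes 0; next (min(min(shift, step), (step - -6)) == (-shift)) evaluates to true; next step becomes 0; next (abs(base) > (step + base)) evaluates to true; next step becomes 0; next final value -8 | after: shift becomes 0; next (not (min(min(shift, step), (step - -6)) != (-shift))) evaluates to true; next step becomes 0; next (abs(base) > (step + base)) evaluates to true; next step becomes 0; next final value -8 — matching result -8.
verdict: equivalent


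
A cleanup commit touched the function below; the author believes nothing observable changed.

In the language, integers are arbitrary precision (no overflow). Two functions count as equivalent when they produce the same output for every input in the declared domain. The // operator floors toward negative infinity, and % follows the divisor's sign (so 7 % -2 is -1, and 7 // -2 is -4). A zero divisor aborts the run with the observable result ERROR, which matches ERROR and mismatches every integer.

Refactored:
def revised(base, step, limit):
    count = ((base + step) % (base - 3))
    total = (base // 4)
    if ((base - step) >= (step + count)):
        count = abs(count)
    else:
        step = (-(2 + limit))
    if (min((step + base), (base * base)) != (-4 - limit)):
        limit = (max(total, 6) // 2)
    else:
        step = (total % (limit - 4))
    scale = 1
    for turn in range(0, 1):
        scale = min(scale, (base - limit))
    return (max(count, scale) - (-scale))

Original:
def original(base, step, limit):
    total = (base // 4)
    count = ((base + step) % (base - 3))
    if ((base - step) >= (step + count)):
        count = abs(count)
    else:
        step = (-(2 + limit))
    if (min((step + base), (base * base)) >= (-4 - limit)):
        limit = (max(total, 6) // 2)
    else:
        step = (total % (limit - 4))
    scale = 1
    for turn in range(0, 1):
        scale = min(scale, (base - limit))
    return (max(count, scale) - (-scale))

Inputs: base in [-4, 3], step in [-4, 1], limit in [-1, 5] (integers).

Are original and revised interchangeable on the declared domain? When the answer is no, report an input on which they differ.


There is a counterexample at base=-4, step=-4, limit=-1: -2 on one side, -6 on the other.
original: total=-1, then count=-1, then ((base - step) >= (step + count)) is true, then count=1, then (min((step + base), (base * base)) >= (-4 - limit)) is false, then step=-1, then scale=1, then (turn=0), then scale=-3, then returns -2
revised: count=-1, then total=-1, then ((base - step) >= (step + count)) is true, then count=1, then (min((step + base), (base * base)) != (-4 - limit)) is true, then limit=3, then scale=1, then (turn=0), then scale=-7, then returns -6
verdict: not equivalent; witness: base=-4, step=-4, limit=-1


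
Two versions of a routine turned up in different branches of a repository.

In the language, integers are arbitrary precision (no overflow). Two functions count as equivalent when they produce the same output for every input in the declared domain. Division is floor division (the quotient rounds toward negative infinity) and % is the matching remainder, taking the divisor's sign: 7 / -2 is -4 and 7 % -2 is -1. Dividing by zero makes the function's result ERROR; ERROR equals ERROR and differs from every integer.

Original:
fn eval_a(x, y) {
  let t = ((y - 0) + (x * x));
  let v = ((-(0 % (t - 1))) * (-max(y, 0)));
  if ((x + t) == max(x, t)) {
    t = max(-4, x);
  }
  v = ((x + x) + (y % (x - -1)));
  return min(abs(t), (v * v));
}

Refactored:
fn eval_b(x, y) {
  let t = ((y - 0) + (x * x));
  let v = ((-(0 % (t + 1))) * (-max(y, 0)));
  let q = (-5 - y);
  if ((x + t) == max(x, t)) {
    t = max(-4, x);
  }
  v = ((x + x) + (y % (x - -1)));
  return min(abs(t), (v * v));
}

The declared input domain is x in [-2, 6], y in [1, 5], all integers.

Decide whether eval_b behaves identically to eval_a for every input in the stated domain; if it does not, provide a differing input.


The rewrite breaks on x=0, y=1, where the results are ERROR and 0.
eval_a: t = 1; division by zero -> ERROR
eval_b: t = 1; v = 0; q = -6; ((x + t) == max(x, t)) -> true; t = 0; v = 0; return 0
verdict: not equivalent; witness: x=0, y=1


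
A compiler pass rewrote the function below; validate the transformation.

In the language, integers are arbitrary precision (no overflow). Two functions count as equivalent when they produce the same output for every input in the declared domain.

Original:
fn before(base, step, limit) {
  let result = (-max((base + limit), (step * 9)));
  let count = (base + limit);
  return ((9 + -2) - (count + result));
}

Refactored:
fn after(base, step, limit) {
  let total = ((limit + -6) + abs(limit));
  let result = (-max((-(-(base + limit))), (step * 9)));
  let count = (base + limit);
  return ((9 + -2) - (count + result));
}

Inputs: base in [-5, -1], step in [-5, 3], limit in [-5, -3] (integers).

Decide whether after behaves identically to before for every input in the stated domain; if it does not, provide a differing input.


Among the additions is an assignment to `total` whose value nothing reads, and its value is discarded; all 135 inputs agree.
verdict: equivalent


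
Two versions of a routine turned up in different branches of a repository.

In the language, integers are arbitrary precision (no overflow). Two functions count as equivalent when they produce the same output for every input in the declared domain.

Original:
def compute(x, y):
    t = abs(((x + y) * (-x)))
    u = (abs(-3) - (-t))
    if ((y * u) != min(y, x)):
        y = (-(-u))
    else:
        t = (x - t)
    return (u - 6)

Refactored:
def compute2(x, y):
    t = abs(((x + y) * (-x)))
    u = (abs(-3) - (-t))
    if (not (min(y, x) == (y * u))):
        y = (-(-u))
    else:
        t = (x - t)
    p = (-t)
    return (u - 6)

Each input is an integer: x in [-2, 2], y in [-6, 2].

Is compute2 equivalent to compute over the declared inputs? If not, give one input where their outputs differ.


The two versions differ — the changes include statement counts differ; local variable names differ; boolean connective usage differs; comparison usage differs.
Tracing x=0, y=1: compute: t becomes 0; next u becomes 3; next ((y * u) != min(y, x)) evaluates to true; next y becomes 3; next final value -3 | compute2: t becomes 0; next u becomes 3; next (not (min(y, x) == (y * u))) evaluates to true; next y becomes 3; next p becomes 0; next final value -3 — matching result -3.
Checked all 45 inputs in the declared domain: the outputs agree on every one.
verdict: equivalent


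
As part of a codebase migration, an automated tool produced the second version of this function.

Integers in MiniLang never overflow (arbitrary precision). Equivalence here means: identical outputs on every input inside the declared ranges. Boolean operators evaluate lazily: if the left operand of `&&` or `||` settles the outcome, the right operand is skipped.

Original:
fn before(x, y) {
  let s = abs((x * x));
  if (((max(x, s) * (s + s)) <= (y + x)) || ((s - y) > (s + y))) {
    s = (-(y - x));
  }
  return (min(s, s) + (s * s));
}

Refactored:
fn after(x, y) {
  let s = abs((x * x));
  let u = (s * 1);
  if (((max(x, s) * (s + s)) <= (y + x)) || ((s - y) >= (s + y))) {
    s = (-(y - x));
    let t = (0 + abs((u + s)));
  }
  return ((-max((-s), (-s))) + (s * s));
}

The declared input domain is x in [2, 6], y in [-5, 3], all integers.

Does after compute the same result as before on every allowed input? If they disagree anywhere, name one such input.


Evaluate both at x=2, y=0.
before: s = 4; (((max(x, s) * (s + s)) <= (y + x)) || ((s - y) > (s + y))) -> false; return 20
after: s = 4; u = 4; (((max(x, s) * (s + s)) <= (y + x)) || ((s - y) >= (s + y))) -> true; s = 2; t = 6; return 6
20 and 6 differ, so these are not the same function on this domain.
verdict: not equivalent; witness: x=2, y=0


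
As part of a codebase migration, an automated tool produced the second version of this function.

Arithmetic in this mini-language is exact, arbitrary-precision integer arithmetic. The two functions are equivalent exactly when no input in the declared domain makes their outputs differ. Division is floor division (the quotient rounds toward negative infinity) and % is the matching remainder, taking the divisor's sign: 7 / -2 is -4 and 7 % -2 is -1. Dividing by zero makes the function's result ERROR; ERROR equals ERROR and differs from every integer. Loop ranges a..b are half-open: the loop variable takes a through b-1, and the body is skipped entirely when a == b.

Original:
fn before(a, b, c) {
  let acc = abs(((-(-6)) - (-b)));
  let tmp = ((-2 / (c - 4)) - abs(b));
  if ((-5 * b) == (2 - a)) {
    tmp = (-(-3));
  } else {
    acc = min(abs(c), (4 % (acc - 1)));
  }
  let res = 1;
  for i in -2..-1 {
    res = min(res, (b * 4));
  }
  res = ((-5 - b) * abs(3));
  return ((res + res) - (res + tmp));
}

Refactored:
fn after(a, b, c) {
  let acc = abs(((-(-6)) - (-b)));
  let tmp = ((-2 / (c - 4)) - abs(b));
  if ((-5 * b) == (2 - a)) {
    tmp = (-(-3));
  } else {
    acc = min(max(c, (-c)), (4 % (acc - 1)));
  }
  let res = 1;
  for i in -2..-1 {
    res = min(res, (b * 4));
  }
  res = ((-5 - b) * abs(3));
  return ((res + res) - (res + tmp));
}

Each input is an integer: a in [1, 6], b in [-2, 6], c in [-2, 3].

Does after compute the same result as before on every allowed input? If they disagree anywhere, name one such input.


Changes here: min/max/abs usage differs; the full 324-point sweep finds no disagreement.
verdict: equivalent


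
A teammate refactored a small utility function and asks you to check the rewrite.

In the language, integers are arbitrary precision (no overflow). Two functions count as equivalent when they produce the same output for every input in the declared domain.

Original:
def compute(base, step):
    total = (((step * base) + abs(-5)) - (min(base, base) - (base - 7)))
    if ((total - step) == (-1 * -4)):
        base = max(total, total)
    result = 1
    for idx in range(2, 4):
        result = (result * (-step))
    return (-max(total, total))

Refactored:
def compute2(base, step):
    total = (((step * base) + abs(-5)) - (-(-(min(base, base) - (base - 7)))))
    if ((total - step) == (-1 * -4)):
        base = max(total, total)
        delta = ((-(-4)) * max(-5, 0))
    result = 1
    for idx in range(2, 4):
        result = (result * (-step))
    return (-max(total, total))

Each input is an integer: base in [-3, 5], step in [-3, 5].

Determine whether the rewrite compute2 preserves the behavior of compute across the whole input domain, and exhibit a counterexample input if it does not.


Equivalent — the differences include min/max/abs usage differs; local variable names differ; statement counts differ; constant usage differs; arithmetic usage differs, yet no declared input distinguishes the two.
One worked example (base=0, step=3) — compute: total = -2; ((total - step) == (-1 * -4)) -> false; result = 1; [idx=2]; result = -3; [idx=3]; result = 9; return 2; compute2: total = -2; ((total - step) == (-1 * -4)) -> false; result = 1; [idx=2]; result = -3; [idx=3]; result = 9; return 2; agreement on 2.
Every one of the 81 inputs gives matching results.
verdict: equivalent


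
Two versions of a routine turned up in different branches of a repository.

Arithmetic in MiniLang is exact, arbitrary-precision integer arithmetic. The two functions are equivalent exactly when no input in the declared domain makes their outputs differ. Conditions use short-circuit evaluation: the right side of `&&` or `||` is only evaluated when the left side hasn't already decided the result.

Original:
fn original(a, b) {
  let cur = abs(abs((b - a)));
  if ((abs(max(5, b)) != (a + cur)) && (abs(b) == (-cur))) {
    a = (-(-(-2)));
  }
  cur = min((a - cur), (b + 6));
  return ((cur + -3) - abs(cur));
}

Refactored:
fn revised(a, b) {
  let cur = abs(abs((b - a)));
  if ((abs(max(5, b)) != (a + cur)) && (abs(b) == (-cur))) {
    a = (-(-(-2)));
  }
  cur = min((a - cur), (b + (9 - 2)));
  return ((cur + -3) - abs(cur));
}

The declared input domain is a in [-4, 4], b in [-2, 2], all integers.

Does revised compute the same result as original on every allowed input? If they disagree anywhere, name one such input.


Equivalent. Whatever the rewrite altered, no input in the stated domain can expose a difference.
An exhaustive pass over the 45 declared inputs shows identical outputs.
One worked example (a=2, b=2) — original: cur=0, then ((abs(max(5, b)) != (a + cur)) && (abs(b) == (-cur))) is false, then cur=2, then returns -3; revised: cur=0, then ((abs(max(5, b)) != (a + cur)) && (abs(b) == (-cur))) is false, then cur=2, then returns -3; agreement on -3.
verdict: equivalent


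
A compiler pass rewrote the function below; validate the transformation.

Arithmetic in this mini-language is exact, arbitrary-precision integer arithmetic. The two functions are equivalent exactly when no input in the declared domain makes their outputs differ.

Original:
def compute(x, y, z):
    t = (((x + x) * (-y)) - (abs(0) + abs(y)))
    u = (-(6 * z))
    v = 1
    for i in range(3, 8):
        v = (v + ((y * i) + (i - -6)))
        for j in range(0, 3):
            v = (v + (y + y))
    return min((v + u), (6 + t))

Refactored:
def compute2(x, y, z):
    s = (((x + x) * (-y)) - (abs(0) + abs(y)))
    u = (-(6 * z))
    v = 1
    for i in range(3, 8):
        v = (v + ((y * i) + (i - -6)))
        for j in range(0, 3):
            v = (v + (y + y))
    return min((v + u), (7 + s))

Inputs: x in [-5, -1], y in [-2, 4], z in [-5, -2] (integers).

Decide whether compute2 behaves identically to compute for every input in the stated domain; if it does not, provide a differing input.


Input x=-5, y=-1, z=-5: -5 from compute versus -4 from compute2.
verdict: not equivalent; witness: x=-5, y=-1, z=-5


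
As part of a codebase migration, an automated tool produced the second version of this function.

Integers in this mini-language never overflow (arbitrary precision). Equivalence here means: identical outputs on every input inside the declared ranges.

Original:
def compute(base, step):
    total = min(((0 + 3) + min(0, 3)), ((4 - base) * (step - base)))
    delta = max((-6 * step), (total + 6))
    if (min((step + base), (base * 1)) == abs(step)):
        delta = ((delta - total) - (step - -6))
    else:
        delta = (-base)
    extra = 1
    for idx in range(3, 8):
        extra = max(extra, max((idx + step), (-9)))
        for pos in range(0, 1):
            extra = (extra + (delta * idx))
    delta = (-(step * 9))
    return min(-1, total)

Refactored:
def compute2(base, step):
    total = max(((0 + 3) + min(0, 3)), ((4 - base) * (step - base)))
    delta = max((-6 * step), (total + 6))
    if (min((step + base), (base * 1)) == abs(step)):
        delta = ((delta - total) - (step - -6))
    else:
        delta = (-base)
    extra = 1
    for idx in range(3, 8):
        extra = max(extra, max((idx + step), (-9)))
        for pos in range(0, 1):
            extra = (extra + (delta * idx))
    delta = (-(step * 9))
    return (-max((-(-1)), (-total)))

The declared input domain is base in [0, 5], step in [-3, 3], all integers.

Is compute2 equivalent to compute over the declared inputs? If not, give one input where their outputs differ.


Run the pair on base=0, step=-3.
compute: total becomes -12; next delta becomes 18; next (min((step + base), (base * 1)) == abs(step)) evaluates to false; next delta becomes 0; next extra becomes 1; next at idx=3:; next extra becomes 1; next at pos=0:; next extra becomes 1; next at idx=4:; next extra becomes 1; next at pos=0:; next extra becomes 1; next at idx=5:; next extra becomes 2; next at pos=0:; next extra becomes 2; next at idx=6:; next extra becomes 3; next at pos=0:; next extra becomes 3; next at idx=7:; next extra becomes 4; next at pos=0:; next extra becomes 4; next delta becomes 27; next final value -12
compute2: total becomes 3; next delta becomes 18; next (min((step + base), (base * 1)) == abs(step)) evaluates to false; next delta becomes 0; next extra becomes 1; next at idx=3:; next extra becomes 1; next at pos=0:; next extra becomes 1; next at idx=4:; next extra becomes 1; next at pos=0:; next extra becomes 1; next at idx=5:; next extra becomes 2; next at pos=0:; next extra becomes 2; next at idx=6:; next extra becomes 3; next at pos=0:; next extra becomes 3; next at idx=7:; next extra becomes 4; next at pos=0:; next extra becomes 4; next delta becomes 27; next final value -1
-12 and -1 differ, so these are not the same function on this domain.
verdict: not equivalent; witness: base=0, step=-3


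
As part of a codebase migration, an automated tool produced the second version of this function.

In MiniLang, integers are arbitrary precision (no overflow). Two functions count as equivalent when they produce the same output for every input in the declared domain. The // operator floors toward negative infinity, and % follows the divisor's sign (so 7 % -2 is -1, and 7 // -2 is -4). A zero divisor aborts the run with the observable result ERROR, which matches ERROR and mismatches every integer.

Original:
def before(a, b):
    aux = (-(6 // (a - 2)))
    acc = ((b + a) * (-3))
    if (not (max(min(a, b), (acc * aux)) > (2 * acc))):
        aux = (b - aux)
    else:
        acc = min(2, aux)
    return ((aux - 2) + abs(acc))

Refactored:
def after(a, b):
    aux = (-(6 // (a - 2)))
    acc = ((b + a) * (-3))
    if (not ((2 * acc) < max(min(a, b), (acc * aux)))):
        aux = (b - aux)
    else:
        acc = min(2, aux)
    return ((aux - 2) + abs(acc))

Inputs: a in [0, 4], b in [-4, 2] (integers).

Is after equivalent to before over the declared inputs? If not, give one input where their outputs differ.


This is a faithful refactor — comparison usage differs, but the computed results match everywhere.
One worked example (a=0, b=0) — before: aux becomes 3; next acc becomes 0; next (not (max(min(a, b), (acc * aux)) > (2 * acc))) evaluates to true; next aux becomes -3; next final value -5; after: aux becomes 3; next acc becomes 0; next (not ((2 * acc) < max(min(a, b), (acc * aux)))) evaluates to true; next aux becomes -3; next final value -5; agreement on -5.
Across all 35 domain points the two functions coincide.
verdict: equivalent


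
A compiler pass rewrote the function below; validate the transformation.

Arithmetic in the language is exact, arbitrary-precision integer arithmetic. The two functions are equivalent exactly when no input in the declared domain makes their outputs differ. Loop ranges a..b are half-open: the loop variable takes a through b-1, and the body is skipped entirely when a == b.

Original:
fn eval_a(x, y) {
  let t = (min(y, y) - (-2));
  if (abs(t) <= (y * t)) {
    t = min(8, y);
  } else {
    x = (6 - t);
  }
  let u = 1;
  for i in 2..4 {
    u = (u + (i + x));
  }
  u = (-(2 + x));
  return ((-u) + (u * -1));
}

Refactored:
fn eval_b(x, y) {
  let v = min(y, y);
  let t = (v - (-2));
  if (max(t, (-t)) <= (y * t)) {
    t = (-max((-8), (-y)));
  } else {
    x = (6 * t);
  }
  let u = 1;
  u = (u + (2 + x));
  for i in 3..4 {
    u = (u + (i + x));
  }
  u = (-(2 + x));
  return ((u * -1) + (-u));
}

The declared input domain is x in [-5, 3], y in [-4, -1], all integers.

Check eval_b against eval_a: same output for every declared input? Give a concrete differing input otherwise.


At x=-5, y=-1: eval_a gives 14, eval_b gives 16.
verdict: not equivalent; witness: x=-5, y=-1


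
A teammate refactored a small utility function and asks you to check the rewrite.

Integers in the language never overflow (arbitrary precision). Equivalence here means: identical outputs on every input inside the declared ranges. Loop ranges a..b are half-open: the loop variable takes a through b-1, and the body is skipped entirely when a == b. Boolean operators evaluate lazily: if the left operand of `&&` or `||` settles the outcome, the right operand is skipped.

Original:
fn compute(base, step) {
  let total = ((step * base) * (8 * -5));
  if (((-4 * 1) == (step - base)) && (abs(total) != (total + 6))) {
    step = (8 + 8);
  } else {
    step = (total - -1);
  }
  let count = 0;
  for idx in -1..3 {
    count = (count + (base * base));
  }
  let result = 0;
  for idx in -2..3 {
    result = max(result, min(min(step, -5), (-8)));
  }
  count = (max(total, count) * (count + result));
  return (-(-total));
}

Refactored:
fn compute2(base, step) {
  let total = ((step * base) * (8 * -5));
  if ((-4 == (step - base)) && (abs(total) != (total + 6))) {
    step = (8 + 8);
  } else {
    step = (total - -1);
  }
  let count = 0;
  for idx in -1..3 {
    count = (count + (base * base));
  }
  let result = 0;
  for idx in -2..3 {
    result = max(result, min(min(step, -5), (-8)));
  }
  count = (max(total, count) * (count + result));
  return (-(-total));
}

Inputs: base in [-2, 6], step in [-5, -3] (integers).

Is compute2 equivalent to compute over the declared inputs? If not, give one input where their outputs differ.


Reading the diff, among the changes: arithmetic usage differs; also constant usage differs.
One worked example (base=4, step=-4) — compute: total := 640 | (((-4 * 1) == (step - base)) && (abs(total) != (total + 6))): false | step := 641 | count := 0 | iter idx=-1: | count := 16 | iter idx=0: | count := 32 | iter idx=1: | count := 48 | iter idx=2: | count := 64 | result := 0 | iter idx=-2: | result := 0 | iter idx=-1: | result := 0 | iter idx=0: | result := 0 | iter idx=1: | result := 0 | iter idx=2: | result := 0 | count := 40960 | result 640; compute2: total := 640 | ((-4 == (step - base)) && (abs(total) != (total + 6))): false | step := 641 | count := 0 | iter idx=-1: | count := 16 | iter idx=0: | count := 32 | iter idx=1: | count := 48 | iter idx=2: | count := 64 | result := 0 | iter idx=-2: | result := 0 | iter idx=-1: | result := 0 | iter idx=0: | result := 0 | iter idx=1: | result := 0 | iter idx=2: | result := 0 | count := 40960 | result 640; agreement on 640.
Checked all 27 inputs in the declared domain: the outputs agree on every one.
verdict: equivalent


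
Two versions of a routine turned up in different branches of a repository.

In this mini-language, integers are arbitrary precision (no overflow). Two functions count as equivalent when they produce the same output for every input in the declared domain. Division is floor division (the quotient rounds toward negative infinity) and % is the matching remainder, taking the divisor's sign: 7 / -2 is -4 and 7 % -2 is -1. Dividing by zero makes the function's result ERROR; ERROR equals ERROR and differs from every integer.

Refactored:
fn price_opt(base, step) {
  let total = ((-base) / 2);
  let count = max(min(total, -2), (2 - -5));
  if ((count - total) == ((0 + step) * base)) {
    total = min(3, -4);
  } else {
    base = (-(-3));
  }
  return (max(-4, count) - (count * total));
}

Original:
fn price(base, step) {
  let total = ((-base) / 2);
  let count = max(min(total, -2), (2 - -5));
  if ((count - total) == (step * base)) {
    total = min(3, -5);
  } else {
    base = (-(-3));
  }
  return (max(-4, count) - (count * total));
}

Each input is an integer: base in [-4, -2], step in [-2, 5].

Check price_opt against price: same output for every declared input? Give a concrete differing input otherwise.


The rewrite breaks on base=-3, step=-2, where the results are 42 and 35.
price: total becomes 1; next count becomes 7; next ((count - total) == (step * base)) evaluates to true; next total becomes -5; next final value 42
price_opt: total becomes 1; next count becomes 7; next ((count - total) == ((0 + step) * base)) evaluates to true; next total becomes -4; next final value 35
verdict: not equivalent; witness: base=-3, step=-2


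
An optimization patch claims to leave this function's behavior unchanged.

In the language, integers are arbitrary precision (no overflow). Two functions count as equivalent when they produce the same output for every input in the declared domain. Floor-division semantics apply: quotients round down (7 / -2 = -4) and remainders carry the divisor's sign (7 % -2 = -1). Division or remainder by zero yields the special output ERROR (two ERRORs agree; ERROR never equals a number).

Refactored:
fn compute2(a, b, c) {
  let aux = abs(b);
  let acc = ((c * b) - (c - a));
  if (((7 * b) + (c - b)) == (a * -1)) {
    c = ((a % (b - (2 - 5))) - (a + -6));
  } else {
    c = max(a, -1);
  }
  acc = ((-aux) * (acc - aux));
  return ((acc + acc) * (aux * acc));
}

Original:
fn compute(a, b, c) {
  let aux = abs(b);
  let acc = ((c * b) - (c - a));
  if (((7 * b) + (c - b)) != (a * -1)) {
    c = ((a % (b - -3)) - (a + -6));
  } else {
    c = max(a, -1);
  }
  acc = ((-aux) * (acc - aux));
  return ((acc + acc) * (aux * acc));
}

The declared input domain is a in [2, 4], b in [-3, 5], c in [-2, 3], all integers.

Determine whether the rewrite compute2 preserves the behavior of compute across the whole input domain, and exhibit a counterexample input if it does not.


There is a counterexample at a=2, b=-3, c=-2: ERROR on one side, 2646 on the other.
compute: aux=3, then acc=10, then (((7 * b) + (c - b)) != (a * -1)) is true, then a zero divisor aborts: ERROR
compute2: aux=3, then acc=10, then (((7 * b) + (c - b)) == (a * -1)) is false, then c=2, then acc=-21, then returns 2646
verdict: not equivalent; witness: a=2, b=-3, c=-2


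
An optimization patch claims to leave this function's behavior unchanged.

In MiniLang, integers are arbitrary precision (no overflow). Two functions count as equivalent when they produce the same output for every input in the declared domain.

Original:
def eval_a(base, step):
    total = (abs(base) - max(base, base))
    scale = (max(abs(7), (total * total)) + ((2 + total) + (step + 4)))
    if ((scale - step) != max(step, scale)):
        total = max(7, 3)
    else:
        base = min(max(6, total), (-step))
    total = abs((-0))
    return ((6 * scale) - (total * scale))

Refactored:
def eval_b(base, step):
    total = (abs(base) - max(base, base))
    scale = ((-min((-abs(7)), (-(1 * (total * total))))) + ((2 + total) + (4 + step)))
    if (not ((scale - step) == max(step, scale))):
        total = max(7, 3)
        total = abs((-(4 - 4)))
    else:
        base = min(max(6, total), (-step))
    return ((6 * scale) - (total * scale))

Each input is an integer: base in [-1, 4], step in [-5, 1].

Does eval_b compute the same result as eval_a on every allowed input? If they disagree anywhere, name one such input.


Take base=-1, step=0.
eval_a: total=2, then scale=15, then ((scale - step) != max(step, scale)) is false, then base=0, then total=0, then returns 90
eval_b: total=2, then scale=15, then (not ((scale - step) == max(step, scale))) is false, then base=0, then returns 60
90 != 60, so the rewrite changes behavior.
verdict: not equivalent; witness: base=-1, step=0


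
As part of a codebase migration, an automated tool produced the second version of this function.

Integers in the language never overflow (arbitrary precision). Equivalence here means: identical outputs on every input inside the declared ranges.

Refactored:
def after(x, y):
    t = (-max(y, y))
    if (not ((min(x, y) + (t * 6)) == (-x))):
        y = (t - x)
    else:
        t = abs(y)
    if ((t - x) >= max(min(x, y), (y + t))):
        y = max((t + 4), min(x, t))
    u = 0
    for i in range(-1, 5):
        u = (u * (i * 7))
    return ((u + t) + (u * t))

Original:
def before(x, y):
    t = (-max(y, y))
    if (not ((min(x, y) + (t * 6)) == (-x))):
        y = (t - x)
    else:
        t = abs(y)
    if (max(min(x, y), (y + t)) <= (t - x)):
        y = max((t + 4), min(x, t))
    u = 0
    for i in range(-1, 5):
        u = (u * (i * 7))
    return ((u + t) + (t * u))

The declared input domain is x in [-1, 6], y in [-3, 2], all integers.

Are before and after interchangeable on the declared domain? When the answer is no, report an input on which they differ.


Changes here: comparison usage differs; the full 48-point sweep finds no disagreement.
verdict: equivalent
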